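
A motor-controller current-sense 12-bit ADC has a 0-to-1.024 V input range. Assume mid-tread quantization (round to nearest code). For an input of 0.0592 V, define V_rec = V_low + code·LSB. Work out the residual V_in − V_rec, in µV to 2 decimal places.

-50.00 µV

Step size: 1.024 V ÷ 2^12 = 250.00 µV.
(V_in − V_low)/LSB = (0.0592 − 0)/0.00025 = 236.8000 → code 237 (round).
Code 237 maps back to 0 + 237×0.00025 V = 0.05925 V.
V_in − V_rec = -5e-05 V = -50.00 µV.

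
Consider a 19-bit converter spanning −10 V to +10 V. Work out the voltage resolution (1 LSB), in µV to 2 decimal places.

Full-scale span = 20 V.
LSB = 20 / 2^19 = 20 / 524288 = 3.8147e-05 V = 38.15 µV.

38.15 µV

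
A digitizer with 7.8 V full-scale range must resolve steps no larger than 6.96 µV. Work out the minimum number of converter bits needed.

Number of steps required ≥ 7.8 V / 6.96 µV = 1120689.66.
Need 2^N ≥ 1120689.66; 2^20 = 1048576, 2^21 = 2097152.
Minimum N = 21.

21 bits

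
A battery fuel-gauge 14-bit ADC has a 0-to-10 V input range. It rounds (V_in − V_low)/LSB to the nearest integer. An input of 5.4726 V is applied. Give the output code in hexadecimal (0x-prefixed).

LSB = 10 V / 16384 = 0.610 mV.
Input sits at 8966.308 steps above V_low.
Round → code 8966.
In hexadecimal (0x-prefixed): 0x2306.

code 0x2306 (decimal 8966)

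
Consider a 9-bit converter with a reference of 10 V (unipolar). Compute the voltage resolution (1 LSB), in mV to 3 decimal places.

19.531 mV

Full-scale span = 10 V.
LSB = 10 / 2^9 = 10 / 512 = 0.0195312 V = 19.531 mV.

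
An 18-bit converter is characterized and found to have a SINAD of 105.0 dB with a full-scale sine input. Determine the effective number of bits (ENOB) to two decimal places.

ENOB = (SINAD − 1.76) / 6.02 = (105.0 − 1.76)/6.02 = 17.150.

17.15 bits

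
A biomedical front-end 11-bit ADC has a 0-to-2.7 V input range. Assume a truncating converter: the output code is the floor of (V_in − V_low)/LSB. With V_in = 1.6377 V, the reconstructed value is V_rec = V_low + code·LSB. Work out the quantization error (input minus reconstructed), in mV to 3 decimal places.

Step size: 2.7 V ÷ 2^11 = 1.318 mV.
(V_in − V_low)/LSB = (1.6377 − 0)/0.00131836 = 1242.2258 → code 1242 (floor).
Code 1242 maps back to 0 + 1242×0.00131836 V = 1.6374023 V.
V_in − V_rec = 0.000297656 V = 0.298 mV.

0.298 mV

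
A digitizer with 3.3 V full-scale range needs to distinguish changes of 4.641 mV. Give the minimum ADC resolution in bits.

10 bits

Number of steps required ≥ 3.3 V / 4.641 mV = 711.05.
Need 2^N ≥ 711.05; 2^9 = 512, 2^10 = 1024.
Minimum N = 10.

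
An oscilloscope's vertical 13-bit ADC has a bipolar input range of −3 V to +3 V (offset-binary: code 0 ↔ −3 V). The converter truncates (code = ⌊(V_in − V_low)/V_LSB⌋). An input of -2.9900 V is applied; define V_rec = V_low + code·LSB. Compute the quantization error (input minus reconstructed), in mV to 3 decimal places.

0.479 mV

One LSB is 6 V / 8192 = 0.732 mV.
(V_in − V_low)/LSB = (-2.9900 − (−3))/0.000732422 = 13.6533 → code 13 (floor).
V_rec = (−3) + 13·0.000732422 = -2.9904785 V.
Error = -2.9900 − (−2.9904785) = 0.000478516 V = 0.479 mV.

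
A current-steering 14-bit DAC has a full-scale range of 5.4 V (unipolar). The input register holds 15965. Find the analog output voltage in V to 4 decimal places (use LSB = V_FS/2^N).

5.2619 V

LSB = 5.4 V / 2^14 = 329.59 µV.
V_out = 0 + 15965 × 0.00032959 V = 5.2619 V.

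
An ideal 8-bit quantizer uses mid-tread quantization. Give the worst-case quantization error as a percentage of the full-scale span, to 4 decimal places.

Rounding → worst-case error = ½ LSB = V_FS/2^9, so 100/512 = 0.195312 % of full scale.

0.1953 %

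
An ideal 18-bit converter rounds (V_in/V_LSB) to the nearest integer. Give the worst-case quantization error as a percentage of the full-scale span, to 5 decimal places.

Rounding → worst-case error = ½ LSB = V_FS/2^19, so 100/524288 = 0.000190735 % of full scale.

0.00019 %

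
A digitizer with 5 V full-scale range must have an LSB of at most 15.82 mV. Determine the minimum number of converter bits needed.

Number of steps required ≥ 5 V / 15.82 mV = 316.06.
Need 2^N ≥ 316.06; 2^8 = 256, 2^9 = 512.
Minimum N = 9.

9 bits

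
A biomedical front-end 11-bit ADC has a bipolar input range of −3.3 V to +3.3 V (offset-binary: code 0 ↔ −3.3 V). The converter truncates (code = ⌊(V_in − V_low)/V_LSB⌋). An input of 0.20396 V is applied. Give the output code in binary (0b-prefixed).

code 0b10000111111 (decimal 1087)

Full-scale span = 6.6 V; LSB = 6.6/2^11 = 3.223 mV.
Input sits at 1087.289 steps above V_low.
Floor → code 1087.
In binary (0b-prefixed): 0b10000111111.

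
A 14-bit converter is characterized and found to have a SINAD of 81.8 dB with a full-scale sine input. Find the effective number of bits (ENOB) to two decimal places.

13.30 bits

ENOB = (SINAD − 1.76) / 6.02 = (81.8 − 1.76)/6.02 = 13.296.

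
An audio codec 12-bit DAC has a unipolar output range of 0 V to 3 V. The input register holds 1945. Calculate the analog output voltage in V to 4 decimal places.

LSB = 3 V / 2^12 = 0.732 mV.
V_out = 0 + 1945 × 0.000732422 V = 1.42456 V.

1.4246 V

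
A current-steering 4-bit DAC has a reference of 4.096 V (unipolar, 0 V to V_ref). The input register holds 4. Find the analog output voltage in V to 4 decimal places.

LSB = 4.096 V / 2^4 = 256.000 mV.
V_out = 0 + 4 × 0.256 V = 1.024 V.

1.0240 V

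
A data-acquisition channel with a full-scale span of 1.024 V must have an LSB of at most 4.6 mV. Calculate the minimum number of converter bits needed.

Number of steps required ≥ 1.024 V / 4.6 mV = 222.61.
Need 2^N ≥ 222.61; 2^7 = 128, 2^8 = 256.
Minimum N = 8.

8 bits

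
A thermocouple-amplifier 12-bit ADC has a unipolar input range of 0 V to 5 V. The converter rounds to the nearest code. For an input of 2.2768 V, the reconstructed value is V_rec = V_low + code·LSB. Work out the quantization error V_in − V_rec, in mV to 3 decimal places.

LSB = 5/2^12 = 1.221 mV.
Scaled input = 1865.1546 LSBs, so code = 1865.
V_rec = 0 + 1865·0.0012207 = 2.2766113 V.
Error = 2.2768 − 2.2766113 = 0.000188672 V = 0.189 mV.

0.189 mV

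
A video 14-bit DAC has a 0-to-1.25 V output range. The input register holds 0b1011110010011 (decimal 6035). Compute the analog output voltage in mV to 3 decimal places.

LSB = 1.25 V / 2^14 = 76.29 µV.
Code 0b1011110010011 = 6035 decimal.
V_out = 0 + 6035 × 7.62939e-05 V = 0.460434 V.
= 460.434 mV.

460.434 mV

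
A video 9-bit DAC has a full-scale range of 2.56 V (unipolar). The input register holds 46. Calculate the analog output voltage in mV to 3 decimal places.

230.000 mV

LSB = 2.56 V / 2^9 = 5.000 mV.
V_out = 0 + 46 × 0.005 V = 0.23 V.
= 230.000 mV.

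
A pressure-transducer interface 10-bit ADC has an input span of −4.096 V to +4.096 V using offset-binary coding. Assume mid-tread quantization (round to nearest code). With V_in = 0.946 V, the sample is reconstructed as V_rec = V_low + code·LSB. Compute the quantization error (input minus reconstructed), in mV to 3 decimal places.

2.000 mV

Step size: 8.192 V ÷ 2^10 = 8.000 mV.
(0.946 − (−4.096))/0.008 = 630.2500; round gives code 630.
V_rec = (−4.096) + 630·0.008 = 0.944 V.
V_in − V_rec = 0.002 V = 2.000 mV.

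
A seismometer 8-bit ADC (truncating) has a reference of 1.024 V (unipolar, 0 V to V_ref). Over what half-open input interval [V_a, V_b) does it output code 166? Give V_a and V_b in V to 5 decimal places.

[0.66400 V, 0.66800 V)

LSB = 1.024/2^8 = 4.000 mV.
V_a = V_low + 166·LSB = 0.664 V; V_b = V_low + 167·LSB = 0.668 V.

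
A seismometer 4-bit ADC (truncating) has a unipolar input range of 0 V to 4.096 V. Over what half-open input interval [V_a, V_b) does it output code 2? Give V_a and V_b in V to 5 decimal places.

[0.51200 V, 0.76800 V)

LSB = 4.096/2^4 = 256.000 mV.
V_a = V_low + 2·LSB = 0.512 V; V_b = V_low + 3·LSB = 0.768 V.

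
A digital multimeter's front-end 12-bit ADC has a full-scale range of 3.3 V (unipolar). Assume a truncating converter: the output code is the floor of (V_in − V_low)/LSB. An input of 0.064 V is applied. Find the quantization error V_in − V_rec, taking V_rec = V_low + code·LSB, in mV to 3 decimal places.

0.353 mV

LSB = 3.3/2^12 = 0.806 mV.
(V_in − V_low)/LSB = (0.064 − 0)/0.000805664 = 79.4376 → code 79 (floor).
Code 79 maps back to 0 + 79×0.000805664 V = 0.063647461 V.
Error = 0.064 − 0.063647461 = 0.000352539 V = 0.353 mV.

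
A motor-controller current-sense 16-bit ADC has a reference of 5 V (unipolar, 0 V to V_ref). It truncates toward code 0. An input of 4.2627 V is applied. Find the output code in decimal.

LSB = 5 V / 65536 = 76.29 µV.
Input sits at 55872.061 steps above V_low.
Floor → code 55872.

code 55872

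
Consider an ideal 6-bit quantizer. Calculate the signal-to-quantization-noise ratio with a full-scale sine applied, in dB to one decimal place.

37.9 dB

SNR ≈ 6.02·N + 1.76 dB = 6.02·6 + 1.76 = 37.88 dB.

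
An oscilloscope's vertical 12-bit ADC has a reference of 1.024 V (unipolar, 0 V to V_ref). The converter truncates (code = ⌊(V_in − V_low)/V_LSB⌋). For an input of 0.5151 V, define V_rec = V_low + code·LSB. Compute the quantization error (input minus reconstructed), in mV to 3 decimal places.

Step size: 1.024 V ÷ 2^12 = 250.00 µV.
(0.5151 − 0)/0.00025 = 2060.4000; ⌊·⌋ gives code 2060.
V_rec = 0 + 2060·0.00025 = 0.515 V.
V_in − V_rec = 0.0001 V = 0.100 mV.

0.100 mV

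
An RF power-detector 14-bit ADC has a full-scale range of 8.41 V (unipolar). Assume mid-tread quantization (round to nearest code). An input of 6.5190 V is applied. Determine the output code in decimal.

With 16384 levels over 8.41 V, one step is 0.513 mV.
(V_in − V_low)/LSB = (6.5190 − 0) / 0.000513306 = 12700.035.
round(12700.035) = 12700.

code 12700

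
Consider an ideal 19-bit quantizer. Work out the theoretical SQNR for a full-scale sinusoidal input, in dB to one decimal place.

SNR ≈ 6.02·N + 1.76 dB = 6.02·19 + 1.76 = 116.14 dB.

116.1 dB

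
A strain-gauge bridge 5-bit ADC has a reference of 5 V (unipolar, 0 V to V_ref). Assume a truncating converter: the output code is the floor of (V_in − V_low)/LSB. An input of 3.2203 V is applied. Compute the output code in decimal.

Full-scale span = 5 V; LSB = 5/2^5 = 156.250 mV.
Input sits at 20.610 steps above V_low.
Floor → code 20.

code 20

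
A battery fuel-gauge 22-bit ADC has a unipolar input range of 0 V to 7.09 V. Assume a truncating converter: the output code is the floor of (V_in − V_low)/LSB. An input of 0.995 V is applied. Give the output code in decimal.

With 4194304 levels over 7.09 V, one step is 1.69 µV.
Input sits at 588622.353 steps above V_low.
Floor → code 588622.

code 588622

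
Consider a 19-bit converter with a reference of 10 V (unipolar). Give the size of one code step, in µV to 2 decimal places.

19.07 µV

Full-scale span = 10 V.
LSB = 10 / 2^19 = 10 / 524288 = 1.90735e-05 V = 19.07 µV.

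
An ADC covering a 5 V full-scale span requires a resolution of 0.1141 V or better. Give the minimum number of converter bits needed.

6 bits

Number of steps required ≥ 5 V / 0.1141 V = 43.82.
Need 2^N ≥ 43.82; 2^5 = 32, 2^6 = 64.
Minimum N = 6.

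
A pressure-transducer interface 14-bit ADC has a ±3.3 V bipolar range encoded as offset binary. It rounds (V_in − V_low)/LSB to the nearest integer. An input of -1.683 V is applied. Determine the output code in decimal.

code 4014

LSB = 6.6 V / 16384 = 402.83 µV.
(V_in − V_low)/LSB = (-1.683 − (−3.3)) / 0.000402832 = 4014.080.
round(4014.080) = 4014.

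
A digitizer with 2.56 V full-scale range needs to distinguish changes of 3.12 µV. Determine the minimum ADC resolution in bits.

20 bits

Number of steps required ≥ 2.56 V / 3.12 µV = 820512.82.
Need 2^N ≥ 820512.82; 2^19 = 524288, 2^20 = 1048576.
Minimum N = 20.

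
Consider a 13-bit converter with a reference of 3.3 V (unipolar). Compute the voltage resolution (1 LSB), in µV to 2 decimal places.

Full-scale span = 3.3 V.
LSB = 3.3 / 2^13 = 3.3 / 8192 = 0.000402832 V = 402.83 µV.

402.83 µV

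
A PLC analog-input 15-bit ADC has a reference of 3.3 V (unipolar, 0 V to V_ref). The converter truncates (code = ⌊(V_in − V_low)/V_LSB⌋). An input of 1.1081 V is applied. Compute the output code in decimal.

code 11003

LSB = 3.3 V / 32768 = 100.71 µV.
(V_in − V_low)/LSB = (1.1081 − 0) / 0.000100708 = 11003.097.
So the output code is 11003.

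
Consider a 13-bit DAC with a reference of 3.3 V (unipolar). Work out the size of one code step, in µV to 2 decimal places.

Full-scale span = 3.3 V.
LSB = 3.3 / 2^13 = 3.3 / 8192 = 0.000402832 V = 402.83 µV.

402.83 µV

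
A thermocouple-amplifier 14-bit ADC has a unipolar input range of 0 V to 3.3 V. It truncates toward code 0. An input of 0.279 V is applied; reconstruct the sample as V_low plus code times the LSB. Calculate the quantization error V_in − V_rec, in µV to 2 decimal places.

38.82 µV

One LSB is 3.3 V / 16384 = 201.42 µV.
(V_in − V_low)/LSB = (0.279 − 0)/0.000201416 = 1385.1927 → code 1385 (floor).
V_rec = 0 + 1385·0.000201416 = 0.27896118 V.
V_in − V_rec = 3.88184e-05 V = 38.82 µV.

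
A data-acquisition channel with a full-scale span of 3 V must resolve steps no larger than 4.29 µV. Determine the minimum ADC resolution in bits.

Number of steps required ≥ 3 V / 4.29 µV = 699300.70.
Need 2^N ≥ 699300.70; 2^19 = 524288, 2^20 = 1048576.
Minimum N = 20.

20 bits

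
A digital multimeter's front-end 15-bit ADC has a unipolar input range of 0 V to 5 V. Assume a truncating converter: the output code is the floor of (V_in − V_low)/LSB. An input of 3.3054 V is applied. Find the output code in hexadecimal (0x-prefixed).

Full-scale span = 5 V; LSB = 5/2^15 = 152.59 µV.
(V_in − V_low)/LSB = (3.3054 − 0) / 0.000152588 = 21662.269.
⌊·⌋(21662.269) = 21662.
In hexadecimal (0x-prefixed): 0x549E.

code 0x549E (decimal 21662)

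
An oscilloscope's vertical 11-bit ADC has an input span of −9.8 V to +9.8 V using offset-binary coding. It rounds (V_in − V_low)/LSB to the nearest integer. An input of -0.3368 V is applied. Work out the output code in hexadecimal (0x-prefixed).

LSB = 19.6 V / 2048 = 9.570 mV.
Input sits at 988.808 steps above V_low.
Round → code 989.
In hexadecimal (0x-prefixed): 0x3DD.

code 0x3DD (decimal 989)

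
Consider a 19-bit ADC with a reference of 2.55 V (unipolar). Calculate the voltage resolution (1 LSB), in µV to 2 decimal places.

4.86 µV

Full-scale span = 2.55 V.
LSB = 2.55 / 2^19 = 2.55 / 524288 = 4.86374e-06 V = 4.86 µV.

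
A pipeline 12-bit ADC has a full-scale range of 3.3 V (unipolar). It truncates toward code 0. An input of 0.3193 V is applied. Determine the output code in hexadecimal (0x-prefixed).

code 0x18C (decimal 396)

Full-scale span = 3.3 V; LSB = 3.3/2^12 = 0.806 mV.
(V_in − V_low)/LSB = (0.3193 − 0) / 0.000805664 = 396.319.
Floor → code 396.
In hexadecimal (0x-prefixed): 0x18C.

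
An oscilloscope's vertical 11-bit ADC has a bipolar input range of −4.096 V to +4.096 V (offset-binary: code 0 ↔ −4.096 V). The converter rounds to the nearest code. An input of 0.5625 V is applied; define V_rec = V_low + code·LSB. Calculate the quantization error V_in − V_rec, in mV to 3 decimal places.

-1.500 mV

LSB = 8.192/2^11 = 4.000 mV.
(V_in − V_low)/LSB = (0.5625 − (−4.096))/0.004 = 1164.6250 → code 1165 (round).
Code 1165 maps back to (−4.096) + 1165×0.004 V = 0.564 V.
Difference: -0.0015 V → -1.500 mV.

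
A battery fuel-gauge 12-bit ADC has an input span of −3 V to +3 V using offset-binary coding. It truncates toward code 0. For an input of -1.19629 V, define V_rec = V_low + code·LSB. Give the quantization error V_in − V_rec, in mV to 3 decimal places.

0.487 mV

Step size: 6 V ÷ 2^12 = 1.465 mV.
(V_in − V_low)/LSB = (-1.19629 − (−3))/0.00146484 = 1231.3327 → code 1231 (floor).
Reconstructed: -1.1967773 V.
Difference: 0.000487344 V → 0.487 mV.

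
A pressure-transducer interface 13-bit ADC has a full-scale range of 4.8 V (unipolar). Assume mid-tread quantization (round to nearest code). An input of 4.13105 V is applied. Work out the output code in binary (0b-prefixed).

LSB = 4.8 V / 8192 = 0.586 mV.
(V_in − V_low)/LSB = (4.13105 − 0) / 0.000585937 = 7050.325.
round(7050.325) = 7050.
In binary (0b-prefixed): 0b1101110001010.

code 0b1101110001010 (decimal 7050)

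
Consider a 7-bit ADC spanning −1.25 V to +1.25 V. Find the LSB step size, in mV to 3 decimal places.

19.531 mV

Full-scale span = 2.5 V.
LSB = 2.5 / 2^7 = 2.5 / 128 = 0.0195312 V = 19.531 mV.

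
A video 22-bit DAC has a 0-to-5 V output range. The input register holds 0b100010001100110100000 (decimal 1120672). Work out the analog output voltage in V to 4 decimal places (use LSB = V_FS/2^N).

1.3359 V

LSB = 5 V / 2^22 = 1.19 µV.
Code 0b100010001100110100000 = 1120672 decimal.
V_out = 0 + 1120672 × 1.19209e-06 V = 1.33595 V.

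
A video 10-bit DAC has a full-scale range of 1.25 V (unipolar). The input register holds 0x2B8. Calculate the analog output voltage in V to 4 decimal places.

LSB = 1.25 V / 2^10 = 1.221 mV.
Code 0x2B8 = 696 decimal.
V_out = 0 + 696 × 0.0012207 V = 0.849609 V.

0.8496 V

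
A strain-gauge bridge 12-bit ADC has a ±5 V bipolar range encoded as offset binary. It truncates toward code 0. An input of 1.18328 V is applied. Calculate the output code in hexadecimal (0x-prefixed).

LSB = 10 V / 4096 = 2.441 mV.
Input sits at 2532.671 steps above V_low.
Floor → code 2532.
In hexadecimal (0x-prefixed): 0x9E4.

code 0x9E4 (decimal 2532)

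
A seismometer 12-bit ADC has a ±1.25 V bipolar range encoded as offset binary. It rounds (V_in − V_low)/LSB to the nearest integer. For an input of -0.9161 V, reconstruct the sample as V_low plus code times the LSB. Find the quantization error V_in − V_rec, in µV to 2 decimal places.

One LSB is 2.5 V / 4096 = 0.610 mV.
(-0.9161 − (−1.25))/0.000610352 = 547.0618; round gives code 547.
V_rec = (−1.25) + 547·0.000610352 = -0.9161377 V.
V_in − V_rec = 3.76953e-05 V = 37.70 µV.

37.70 µV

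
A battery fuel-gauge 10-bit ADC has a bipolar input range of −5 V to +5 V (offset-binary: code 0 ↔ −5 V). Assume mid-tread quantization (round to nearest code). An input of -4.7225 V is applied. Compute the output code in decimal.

code 28

Full-scale span = 10 V; LSB = 10/2^10 = 9.766 mV.
(V_in − V_low)/LSB = (-4.7225 − (−5)) / 0.00976562 = 28.416.
round(28.416) = 28.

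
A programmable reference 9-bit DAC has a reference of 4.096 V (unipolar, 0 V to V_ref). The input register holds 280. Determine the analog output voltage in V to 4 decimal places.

2.2400 V

LSB = 4.096 V / 2^9 = 8.000 mV.
V_out = 0 + 280 × 0.008 V = 2.24 V.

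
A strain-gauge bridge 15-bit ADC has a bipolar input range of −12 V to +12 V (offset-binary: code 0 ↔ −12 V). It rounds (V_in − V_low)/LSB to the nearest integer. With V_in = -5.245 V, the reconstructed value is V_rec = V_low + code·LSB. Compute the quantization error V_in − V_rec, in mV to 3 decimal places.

LSB = 24/2^15 = 0.732 mV.
(-5.245 − (−12))/0.000732422 = 9222.8267; round gives code 9223.
V_rec = (−12) + 9223·0.000732422 = -5.244873 V.
Error = -5.245 − (−5.244873) = -0.000126953 V = -0.127 mV.

-0.127 mV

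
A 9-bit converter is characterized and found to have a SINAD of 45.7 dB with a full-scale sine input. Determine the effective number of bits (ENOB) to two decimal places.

7.30 bits

ENOB = (SINAD − 1.76) / 6.02 = (45.7 − 1.76)/6.02 = 7.299.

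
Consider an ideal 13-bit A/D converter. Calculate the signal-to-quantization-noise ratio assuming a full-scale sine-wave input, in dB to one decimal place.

SNR ≈ 6.02·N + 1.76 dB = 6.02·13 + 1.76 = 80.02 dB.

80.0 dB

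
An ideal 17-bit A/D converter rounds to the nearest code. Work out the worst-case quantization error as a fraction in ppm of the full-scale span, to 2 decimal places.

Rounding → worst-case error = ½ LSB = V_FS/2^18, so 1e+06/262144 = 3.8147 ppm of full scale.

3.81 ppm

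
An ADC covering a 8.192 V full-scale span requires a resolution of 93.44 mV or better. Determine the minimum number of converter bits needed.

7 bits

Number of steps required ≥ 8.192 V / 93.44 mV = 87.67.
Need 2^N ≥ 87.67; 2^6 = 64, 2^7 = 128.
Minimum N = 7.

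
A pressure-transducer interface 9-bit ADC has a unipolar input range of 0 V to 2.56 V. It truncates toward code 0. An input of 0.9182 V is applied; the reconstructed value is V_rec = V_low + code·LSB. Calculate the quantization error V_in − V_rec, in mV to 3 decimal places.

3.200 mV

Step size: 2.56 V ÷ 2^9 = 5.000 mV.
(0.9182 − 0)/0.005 = 183.6400; ⌊·⌋ gives code 183.
Code 183 maps back to 0 + 183×0.005 V = 0.915 V.
Error = 0.9182 − 0.915 = 0.0032 V = 3.200 mV.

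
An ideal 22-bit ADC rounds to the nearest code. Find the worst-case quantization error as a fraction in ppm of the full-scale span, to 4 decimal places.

0.1192 ppm

Rounding → worst-case error = ½ LSB = V_FS/2^23, so 1e+06/8388608 = 0.119209 ppm of full scale.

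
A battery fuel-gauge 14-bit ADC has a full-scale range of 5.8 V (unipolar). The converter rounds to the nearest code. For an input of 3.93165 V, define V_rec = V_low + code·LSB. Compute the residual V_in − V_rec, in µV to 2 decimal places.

One LSB is 5.8 V / 16384 = 354.00 µV.
Scaled input = 11106.2334 LSBs, so code = 11106.
Reconstructed: 3.9315674 V.
Difference: 8.26172e-05 V → 82.62 µV.

82.62 µV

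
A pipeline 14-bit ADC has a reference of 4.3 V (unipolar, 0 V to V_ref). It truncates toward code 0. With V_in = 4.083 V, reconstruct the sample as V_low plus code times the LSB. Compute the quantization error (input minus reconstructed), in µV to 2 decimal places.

LSB = 4.3/2^14 = 262.45 µV.
(V_in − V_low)/LSB = (4.083 − 0)/0.000262451 = 15557.1795 → code 15557 (floor).
V_rec = 0 + 15557·0.000262451 = 4.0829529 V.
V_in − V_rec = 4.71191e-05 V = 47.12 µV.

47.12 µV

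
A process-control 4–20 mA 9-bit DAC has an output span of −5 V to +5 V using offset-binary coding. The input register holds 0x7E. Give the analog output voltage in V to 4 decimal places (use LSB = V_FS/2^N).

LSB = 10 V / 2^9 = 19.531 mV.
Code 0x7E = 126 decimal.
V_out = (−5) + 126 × 0.0195312 V = -2.53906 V.

-2.5391 V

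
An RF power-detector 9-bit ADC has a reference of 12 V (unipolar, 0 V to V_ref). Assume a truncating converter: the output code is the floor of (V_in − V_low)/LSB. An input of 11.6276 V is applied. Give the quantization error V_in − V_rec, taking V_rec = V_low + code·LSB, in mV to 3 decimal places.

One LSB is 12 V / 512 = 23.438 mV.
(V_in − V_low)/LSB = (11.6276 − 0)/0.0234375 = 496.1109 → code 496 (floor).
Code 496 maps back to 0 + 496×0.0234375 V = 11.625 V.
V_in − V_rec = 0.0026 V = 2.600 mV.

2.600 mV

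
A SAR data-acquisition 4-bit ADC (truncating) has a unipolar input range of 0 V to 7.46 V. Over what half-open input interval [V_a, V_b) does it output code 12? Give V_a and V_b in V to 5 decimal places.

[5.59500 V, 6.06125 V)

LSB = 7.46/2^4 = 466.250 mV.
V_a = V_low + 12·LSB = 5.595 V; V_b = V_low + 13·LSB = 6.06125 V.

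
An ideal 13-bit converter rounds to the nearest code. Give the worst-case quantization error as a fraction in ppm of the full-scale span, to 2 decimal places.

Rounding → worst-case error = ½ LSB = V_FS/2^14, so 1e+06/16384 = 61.0352 ppm of full scale.

61.04 ppm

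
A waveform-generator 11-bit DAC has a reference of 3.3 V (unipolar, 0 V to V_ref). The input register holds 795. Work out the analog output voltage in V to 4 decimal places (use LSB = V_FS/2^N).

LSB = 3.3 V / 2^11 = 1.611 mV.
V_out = 0 + 795 × 0.00161133 V = 1.28101 V.

1.2810 V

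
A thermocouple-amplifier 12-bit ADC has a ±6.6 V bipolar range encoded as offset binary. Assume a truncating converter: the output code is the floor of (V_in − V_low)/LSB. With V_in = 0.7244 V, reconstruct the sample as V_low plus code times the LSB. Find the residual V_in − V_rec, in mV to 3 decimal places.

2.525 mV

Step size: 13.2 V ÷ 2^12 = 3.223 mV.
(V_in − V_low)/LSB = (0.7244 − (−6.6))/0.00322266 = 2272.7835 → code 2272 (floor).
V_rec = (−6.6) + 2272·0.00322266 = 0.721875 V.
Difference: 0.002525 V → 2.525 mV.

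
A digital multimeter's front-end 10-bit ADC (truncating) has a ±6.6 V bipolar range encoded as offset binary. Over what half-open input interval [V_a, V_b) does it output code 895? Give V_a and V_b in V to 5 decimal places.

LSB = 13.2/2^10 = 12.891 mV.
V_a = V_low + 895·LSB = 4.93711 V; V_b = V_low + 896·LSB = 4.95 V.

[4.93711 V, 4.95000 V)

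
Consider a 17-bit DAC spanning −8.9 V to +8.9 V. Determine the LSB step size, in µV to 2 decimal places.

Full-scale span = 17.8 V.
LSB = 17.8 / 2^17 = 17.8 / 131072 = 0.000135803 V = 135.80 µV.

135.80 µV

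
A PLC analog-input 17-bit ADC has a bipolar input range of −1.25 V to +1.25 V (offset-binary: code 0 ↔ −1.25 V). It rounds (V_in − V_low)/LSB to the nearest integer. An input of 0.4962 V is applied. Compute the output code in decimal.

Full-scale span = 2.5 V; LSB = 2.5/2^17 = 19.07 µV.
(V_in − V_low)/LSB = (0.4962 − (−1.25)) / 1.90735e-05 = 91551.171.
Round → code 91551.

code 91551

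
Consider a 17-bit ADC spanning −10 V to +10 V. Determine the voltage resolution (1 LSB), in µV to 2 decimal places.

152.59 µV

Full-scale span = 20 V.
LSB = 20 / 2^17 = 20 / 131072 = 0.000152588 V = 152.59 µV.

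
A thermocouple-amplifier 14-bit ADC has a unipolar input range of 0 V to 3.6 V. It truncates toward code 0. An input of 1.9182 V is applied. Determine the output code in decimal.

With 16384 levels over 3.6 V, one step is 219.73 µV.
(V_in − V_low)/LSB = (1.9182 − 0) / 0.000219727 = 8729.941.
So the output code is 8729.

code 8729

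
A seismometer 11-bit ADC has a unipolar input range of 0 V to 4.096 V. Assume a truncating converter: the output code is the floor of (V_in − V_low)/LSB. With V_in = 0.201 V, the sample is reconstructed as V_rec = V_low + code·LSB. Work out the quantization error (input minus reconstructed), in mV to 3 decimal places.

One LSB is 4.096 V / 2048 = 2.000 mV.
(V_in − V_low)/LSB = (0.201 − 0)/0.002 = 100.5000 → code 100 (floor).
Code 100 maps back to 0 + 100×0.002 V = 0.2 V.
Difference: 0.001 V → 1.000 mV.

1.000 mV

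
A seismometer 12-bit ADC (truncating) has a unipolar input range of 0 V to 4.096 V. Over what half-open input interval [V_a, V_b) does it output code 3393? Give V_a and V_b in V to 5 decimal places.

[3.39300 V, 3.39400 V)

LSB = 4.096/2^12 = 1.000 mV.
V_a = V_low + 3393·LSB = 3.393 V; V_b = V_low + 3394·LSB = 3.394 V.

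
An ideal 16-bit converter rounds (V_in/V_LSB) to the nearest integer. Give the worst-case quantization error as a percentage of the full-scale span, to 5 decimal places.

Rounding → worst-case error = ½ LSB = V_FS/2^17, so 100/131072 = 0.000762939 % of full scale.

0.00076 %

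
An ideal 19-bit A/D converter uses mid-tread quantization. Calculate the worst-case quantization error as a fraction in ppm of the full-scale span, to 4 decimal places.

0.9537 ppm

Rounding → worst-case error = ½ LSB = V_FS/2^20, so 1e+06/1048576 = 0.953674 ppm of full scale.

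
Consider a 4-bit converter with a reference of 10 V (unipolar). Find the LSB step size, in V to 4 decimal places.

0.6250 V

Full-scale span = 10 V.
LSB = 10 / 2^4 = 10 / 16 = 0.625 V = 0.6250 V.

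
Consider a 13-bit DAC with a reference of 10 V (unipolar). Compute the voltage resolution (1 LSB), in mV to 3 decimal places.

1.221 mV

Full-scale span = 10 V.
LSB = 10 / 2^13 = 10 / 8192 = 0.0012207 V = 1.221 mV.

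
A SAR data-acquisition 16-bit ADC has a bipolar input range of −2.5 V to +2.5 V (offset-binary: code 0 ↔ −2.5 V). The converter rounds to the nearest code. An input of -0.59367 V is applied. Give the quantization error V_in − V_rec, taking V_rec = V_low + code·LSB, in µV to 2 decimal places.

-26.81 µV

Step size: 5 V ÷ 2^16 = 76.29 µV.
(V_in − V_low)/LSB = (-0.59367 − (−2.5))/7.62939e-05 = 24986.6486 → code 24987 (round).
Reconstructed: -0.59364319 V.
Difference: -2.68115e-05 V → -26.81 µV.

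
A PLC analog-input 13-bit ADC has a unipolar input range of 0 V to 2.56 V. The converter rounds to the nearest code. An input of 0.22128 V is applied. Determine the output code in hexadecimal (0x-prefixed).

With 8192 levels over 2.56 V, one step is 312.50 µV.
(V_in − V_low)/LSB = (0.22128 − 0) / 0.0003125 = 708.096.
So the output code is 708.
In hexadecimal (0x-prefixed): 0x2C4.

code 0x2C4 (decimal 708)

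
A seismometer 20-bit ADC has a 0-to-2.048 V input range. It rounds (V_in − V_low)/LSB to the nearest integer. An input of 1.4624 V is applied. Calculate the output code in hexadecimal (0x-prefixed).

code 0xB6CCD (decimal 748749)

With 1048576 levels over 2.048 V, one step is 1.95 µV.
(1.4624 − 0) / 1.95313e-06 = 748748.800 LSBs.
Round → code 748749.
In hexadecimal (0x-prefixed): 0xB6CCD.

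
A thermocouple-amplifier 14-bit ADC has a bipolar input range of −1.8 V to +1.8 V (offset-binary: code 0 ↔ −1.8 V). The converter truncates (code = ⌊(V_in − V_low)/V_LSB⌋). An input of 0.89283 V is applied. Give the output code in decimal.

code 12255

LSB = 3.6 V / 16384 = 219.73 µV.
(V_in − V_low)/LSB = (0.89283 − (−1.8)) / 0.000219727 = 12255.369.
⌊·⌋(12255.369) = 12255.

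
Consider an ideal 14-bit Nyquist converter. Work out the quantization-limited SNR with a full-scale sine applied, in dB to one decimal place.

SNR ≈ 6.02·N + 1.76 dB = 6.02·14 + 1.76 = 86.04 dB.

86.0 dB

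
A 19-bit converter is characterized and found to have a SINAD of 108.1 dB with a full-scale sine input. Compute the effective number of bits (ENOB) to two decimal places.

17.66 bits

ENOB = (SINAD − 1.76) / 6.02 = (108.1 − 1.76)/6.02 = 17.664.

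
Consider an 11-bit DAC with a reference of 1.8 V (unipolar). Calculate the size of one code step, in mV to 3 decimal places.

Full-scale span = 1.8 V.
LSB = 1.8 / 2^11 = 1.8 / 2048 = 0.000878906 V = 0.879 mV.

0.879 mV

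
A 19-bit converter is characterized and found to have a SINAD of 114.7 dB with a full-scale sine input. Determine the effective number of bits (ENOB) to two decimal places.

18.76 bits

ENOB = (SINAD − 1.76) / 6.02 = (114.7 − 1.76)/6.02 = 18.761.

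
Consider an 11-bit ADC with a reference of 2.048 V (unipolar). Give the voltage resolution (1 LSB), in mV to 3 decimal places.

Full-scale span = 2.048 V.
LSB = 2.048 / 2^11 = 2.048 / 2048 = 0.001 V = 1.000 mV.

1.000 mV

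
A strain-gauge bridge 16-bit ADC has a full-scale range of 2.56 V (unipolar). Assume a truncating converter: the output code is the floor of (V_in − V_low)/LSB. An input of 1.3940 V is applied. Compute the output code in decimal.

With 65536 levels over 2.56 V, one step is 39.06 µV.
(1.3940 − 0) / 3.90625e-05 = 35686.400 LSBs.
⌊·⌋(35686.400) = 35686.

code 35686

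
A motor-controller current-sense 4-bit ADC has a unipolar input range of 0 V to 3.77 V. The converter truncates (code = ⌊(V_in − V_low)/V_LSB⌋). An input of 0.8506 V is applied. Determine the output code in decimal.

code 3

With 16 levels over 3.77 V, one step is 235.625 mV.
(V_in − V_low)/LSB = (0.8506 − 0) / 0.235625 = 3.610.
Floor → code 3.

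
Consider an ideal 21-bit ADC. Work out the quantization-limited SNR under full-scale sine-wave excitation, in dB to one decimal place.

128.2 dB

SNR ≈ 6.02·N + 1.76 dB = 6.02·21 + 1.76 = 128.18 dB.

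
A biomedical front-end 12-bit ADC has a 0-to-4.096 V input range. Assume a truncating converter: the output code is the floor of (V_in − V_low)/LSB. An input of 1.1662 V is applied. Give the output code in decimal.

code 1166

LSB = 4.096 V / 4096 = 1.000 mV.
(V_in − V_low)/LSB = (1.1662 − 0) / 0.001 = 1166.200.
⌊·⌋(1166.200) = 1166.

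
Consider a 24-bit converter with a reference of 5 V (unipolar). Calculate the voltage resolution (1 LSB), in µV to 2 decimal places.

0.30 µV

Full-scale span = 5 V.
LSB = 5 / 2^24 = 5 / 16777216 = 2.98023e-07 V = 0.30 µV.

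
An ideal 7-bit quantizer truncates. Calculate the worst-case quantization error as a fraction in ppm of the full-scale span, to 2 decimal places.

Truncating → worst-case error = 1 LSB = V_FS/2^7, so 1e+06/128 = 7812.5 ppm of full scale.

7812.50 ppm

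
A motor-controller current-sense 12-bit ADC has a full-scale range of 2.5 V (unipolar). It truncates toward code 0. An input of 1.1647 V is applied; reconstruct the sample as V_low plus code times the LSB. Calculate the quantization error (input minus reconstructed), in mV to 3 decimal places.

LSB = 2.5/2^12 = 0.610 mV.
(1.1647 − 0)/0.000610352 = 1908.2445; ⌊·⌋ gives code 1908.
V_rec = 0 + 1908·0.000610352 = 1.1645508 V.
V_in − V_rec = 0.000149219 V = 0.149 mV.

0.149 mV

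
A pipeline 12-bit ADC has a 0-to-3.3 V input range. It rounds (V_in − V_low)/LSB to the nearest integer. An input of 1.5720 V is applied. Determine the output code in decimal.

code 1951

With 4096 levels over 3.3 V, one step is 0.806 mV.
(V_in − V_low)/LSB = (1.5720 − 0) / 0.000805664 = 1951.185.
So the output code is 1951.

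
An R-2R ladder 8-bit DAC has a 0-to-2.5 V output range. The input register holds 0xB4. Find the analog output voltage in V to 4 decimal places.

LSB = 2.5 V / 2^8 = 9.766 mV.
Code 0xB4 = 180 decimal.
V_out = 0 + 180 × 0.00976562 V = 1.75781 V.

1.7578 V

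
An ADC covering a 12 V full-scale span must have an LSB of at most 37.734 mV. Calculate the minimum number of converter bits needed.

9 bits

Number of steps required ≥ 12 V / 37.734 mV = 318.02.
Need 2^N ≥ 318.02; 2^8 = 256, 2^9 = 512.
Minimum N = 9.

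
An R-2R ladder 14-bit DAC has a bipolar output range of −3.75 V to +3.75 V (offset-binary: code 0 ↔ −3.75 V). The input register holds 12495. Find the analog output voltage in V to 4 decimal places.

LSB = 7.5 V / 2^14 = 457.76 µV.
V_out = (−3.75) + 12495 × 0.000457764 V = 1.96976 V.

1.9698 V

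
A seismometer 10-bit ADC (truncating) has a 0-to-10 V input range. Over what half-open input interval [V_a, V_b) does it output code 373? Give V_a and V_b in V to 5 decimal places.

LSB = 10/2^10 = 9.766 mV.
V_a = V_low + 373·LSB = 3.64258 V; V_b = V_low + 374·LSB = 3.65234 V.

[3.64258 V, 3.65234 V)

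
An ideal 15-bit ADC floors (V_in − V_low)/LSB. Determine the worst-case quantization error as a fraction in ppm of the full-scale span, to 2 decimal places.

30.52 ppm

Truncating → worst-case error = 1 LSB = V_FS/2^15, so 1e+06/32768 = 30.5176 ppm of full scale.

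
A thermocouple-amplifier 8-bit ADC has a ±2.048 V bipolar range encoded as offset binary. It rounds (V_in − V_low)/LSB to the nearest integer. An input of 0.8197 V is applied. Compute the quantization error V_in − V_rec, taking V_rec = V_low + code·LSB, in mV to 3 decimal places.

One LSB is 4.096 V / 256 = 16.000 mV.
Scaled input = 179.2312 LSBs, so code = 179.
Code 179 maps back to (−2.048) + 179×0.016 V = 0.816 V.
Difference: 0.0037 V → 3.700 mV.

3.700 mV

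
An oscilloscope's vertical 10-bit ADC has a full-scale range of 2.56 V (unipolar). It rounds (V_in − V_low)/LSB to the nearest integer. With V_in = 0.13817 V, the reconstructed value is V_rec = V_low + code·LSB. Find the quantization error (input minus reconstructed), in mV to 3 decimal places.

One LSB is 2.56 V / 1024 = 2.500 mV.
(0.13817 − 0)/0.0025 = 55.2680; round gives code 55.
Code 55 maps back to 0 + 55×0.0025 V = 0.1375 V.
Difference: 0.00067 V → 0.670 mV.

0.670 mV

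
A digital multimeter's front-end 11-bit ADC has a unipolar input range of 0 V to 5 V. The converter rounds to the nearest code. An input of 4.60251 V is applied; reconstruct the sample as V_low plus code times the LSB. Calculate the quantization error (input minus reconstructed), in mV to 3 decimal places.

One LSB is 5 V / 2048 = 2.441 mV.
(V_in − V_low)/LSB = (4.60251 − 0)/0.00244141 = 1885.1881 → code 1885 (round).
V_rec = 0 + 1885·0.00244141 = 4.6020508 V.
Error = 4.60251 − 4.6020508 = 0.000459219 V = 0.459 mV.

0.459 mV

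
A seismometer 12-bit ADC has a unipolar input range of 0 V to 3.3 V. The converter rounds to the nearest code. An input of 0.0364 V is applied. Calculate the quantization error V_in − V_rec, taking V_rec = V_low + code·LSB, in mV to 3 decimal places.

0.145 mV

Step size: 3.3 V ÷ 2^12 = 0.806 mV.
(V_in − V_low)/LSB = (0.0364 − 0)/0.000805664 = 45.1801 → code 45 (round).
Code 45 maps back to 0 + 45×0.000805664 V = 0.036254883 V.
V_in − V_rec = 0.000145117 V = 0.145 mV.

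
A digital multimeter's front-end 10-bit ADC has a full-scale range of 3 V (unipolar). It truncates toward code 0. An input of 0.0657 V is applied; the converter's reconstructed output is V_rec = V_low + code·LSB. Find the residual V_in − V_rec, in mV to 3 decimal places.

LSB = 3/2^10 = 2.930 mV.
Scaled input = 22.4256 LSBs, so code = 22.
Code 22 maps back to 0 + 22×0.00292969 V = 0.064453125 V.
Difference: 0.00124687 V → 1.247 mV.

1.247 mV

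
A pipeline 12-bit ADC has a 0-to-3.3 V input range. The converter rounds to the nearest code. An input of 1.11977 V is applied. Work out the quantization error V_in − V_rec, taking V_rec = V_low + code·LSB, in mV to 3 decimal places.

One LSB is 3.3 V / 4096 = 0.806 mV.
Scaled input = 1389.8721 LSBs, so code = 1390.
V_rec = 0 + 1390·0.000805664 = 1.119873 V.
Difference: -0.000103047 V → -0.103 mV.

-0.103 mV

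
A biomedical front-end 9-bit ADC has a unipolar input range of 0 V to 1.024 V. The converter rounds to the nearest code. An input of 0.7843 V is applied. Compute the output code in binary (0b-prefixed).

Full-scale span = 1.024 V; LSB = 1.024/2^9 = 2.000 mV.
Input sits at 392.150 steps above V_low.
Round → code 392.
In binary (0b-prefixed): 0b110001000.

code 0b110001000 (decimal 392)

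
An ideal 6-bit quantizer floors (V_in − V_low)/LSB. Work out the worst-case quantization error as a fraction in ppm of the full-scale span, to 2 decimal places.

Truncating → worst-case error = 1 LSB = V_FS/2^6, so 1e+06/64 = 15625 ppm of full scale.

15625.00 ppm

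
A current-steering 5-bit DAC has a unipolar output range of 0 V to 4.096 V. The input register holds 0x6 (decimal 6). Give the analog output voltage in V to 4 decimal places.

LSB = 4.096 V / 2^5 = 128.000 mV.
Code 0x6 = 6 decimal.
V_out = 0 + 6 × 0.128 V = 0.768 V.

0.7680 V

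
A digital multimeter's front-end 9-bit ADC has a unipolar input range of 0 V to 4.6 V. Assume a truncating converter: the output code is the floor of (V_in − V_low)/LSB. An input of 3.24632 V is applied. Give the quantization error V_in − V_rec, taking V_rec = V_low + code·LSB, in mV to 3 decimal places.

LSB = 4.6/2^9 = 8.984 mV.
(V_in − V_low)/LSB = (3.24632 − 0)/0.00898437 = 361.3295 → code 361 (floor).
Reconstructed: 3.2433594 V.
Difference: 0.00296063 V → 2.961 mV.

2.961 mV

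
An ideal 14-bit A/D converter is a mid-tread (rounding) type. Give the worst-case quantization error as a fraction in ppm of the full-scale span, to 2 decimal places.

Rounding → worst-case error = ½ LSB = V_FS/2^15, so 1e+06/32768 = 30.5176 ppm of full scale.

30.52 ppm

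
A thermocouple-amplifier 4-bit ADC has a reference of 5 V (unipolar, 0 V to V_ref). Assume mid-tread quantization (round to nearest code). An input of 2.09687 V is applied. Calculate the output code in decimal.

LSB = 5 V / 16 = 312.500 mV.
(V_in − V_low)/LSB = (2.09687 − 0) / 0.3125 = 6.710.
Round → code 7.

code 7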